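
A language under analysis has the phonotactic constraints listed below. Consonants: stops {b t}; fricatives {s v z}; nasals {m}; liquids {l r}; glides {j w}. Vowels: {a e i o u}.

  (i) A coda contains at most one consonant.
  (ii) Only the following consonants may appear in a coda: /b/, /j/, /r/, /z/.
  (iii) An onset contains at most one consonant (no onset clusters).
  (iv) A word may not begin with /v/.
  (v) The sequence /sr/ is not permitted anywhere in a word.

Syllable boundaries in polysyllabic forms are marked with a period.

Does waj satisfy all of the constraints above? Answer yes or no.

yes

waj — σ1 onset /w/, coda /j/ ok → licit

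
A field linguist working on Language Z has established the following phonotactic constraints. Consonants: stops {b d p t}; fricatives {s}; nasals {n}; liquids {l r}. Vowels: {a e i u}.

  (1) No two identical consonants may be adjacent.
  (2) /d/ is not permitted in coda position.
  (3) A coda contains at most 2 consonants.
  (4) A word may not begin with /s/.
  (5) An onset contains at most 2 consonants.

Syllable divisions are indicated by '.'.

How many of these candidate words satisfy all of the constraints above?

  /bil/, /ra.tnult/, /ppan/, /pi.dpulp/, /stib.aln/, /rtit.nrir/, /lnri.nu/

/bil/ — σ1 onset /b/, coda /l/ ok → well-formed
/ra.tnult/ — σ1 onset /r/, coda /∅/ ok; σ2 onset /tn/ (2C), coda /lt/ (2C) ok → well-formed
/ppan/ — violates constraint 1: adjacent identical consonants /pp/ → ill-formed
/pi.dpulp/ — σ1 onset /p/, coda /∅/ ok; σ2 onset /dp/ (2C), coda /lp/ (2C) ok → well-formed
/stib.aln/ — violates constraint 4: word begins with /s/ → ill-formed
/rtit.nrir/ — σ1 onset /rt/ (2C), coda /t/ ok; σ2 onset /nr/ (2C), coda /r/ ok → well-formed
/lnri.nu/ — violates constraint 5: syllable 1 onset /lnr/ has 3 consonants (> 2) → ill-formed
Well-formed: /bil/, /ra.tnult/, /pi.dpulp/, /rtit.nrir/ → 4.

4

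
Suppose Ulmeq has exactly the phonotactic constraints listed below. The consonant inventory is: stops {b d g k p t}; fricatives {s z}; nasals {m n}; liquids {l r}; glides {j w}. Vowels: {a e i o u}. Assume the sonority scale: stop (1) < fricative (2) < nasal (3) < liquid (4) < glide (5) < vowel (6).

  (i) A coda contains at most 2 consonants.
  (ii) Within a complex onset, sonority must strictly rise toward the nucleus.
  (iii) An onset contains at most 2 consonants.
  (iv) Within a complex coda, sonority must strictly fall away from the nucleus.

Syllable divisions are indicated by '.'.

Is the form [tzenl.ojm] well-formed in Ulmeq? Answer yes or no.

no

[tzenl.ojm] — violates constraint (iv): syllable 1 coda /nl/: /n/ (nasal, 3) → /l/ (liquid, 4) does not fall → ill-formed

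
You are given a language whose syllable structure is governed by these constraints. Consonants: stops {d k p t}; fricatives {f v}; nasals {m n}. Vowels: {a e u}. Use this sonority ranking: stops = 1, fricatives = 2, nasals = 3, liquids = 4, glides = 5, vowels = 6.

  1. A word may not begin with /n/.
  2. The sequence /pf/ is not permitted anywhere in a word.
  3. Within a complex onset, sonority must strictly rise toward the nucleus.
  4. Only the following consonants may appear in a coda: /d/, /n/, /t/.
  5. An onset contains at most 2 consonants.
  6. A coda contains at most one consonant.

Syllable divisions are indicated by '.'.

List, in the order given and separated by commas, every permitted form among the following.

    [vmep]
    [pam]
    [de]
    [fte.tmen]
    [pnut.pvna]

[vmep] — violates constraint 4: syllable 1 coda contains /p/, which is not a licensed coda consonant → not permitted
[pam] — violates constraint 4: syllable 1 coda contains /m/, which is not a licensed coda consonant → not permitted
[de] — σ1 onset /d/, coda /∅/ ok → permitted
[fte.tmen] — violates constraint 3: syllable 1 onset /ft/: /f/ (fricative, 2) → /t/ (stop, 1) does not rise → not permitted
[pnut.pvna] — violates constraint 5: syllable 2 onset /pvn/ has 3 consonants (> 2) → not permitted

[de]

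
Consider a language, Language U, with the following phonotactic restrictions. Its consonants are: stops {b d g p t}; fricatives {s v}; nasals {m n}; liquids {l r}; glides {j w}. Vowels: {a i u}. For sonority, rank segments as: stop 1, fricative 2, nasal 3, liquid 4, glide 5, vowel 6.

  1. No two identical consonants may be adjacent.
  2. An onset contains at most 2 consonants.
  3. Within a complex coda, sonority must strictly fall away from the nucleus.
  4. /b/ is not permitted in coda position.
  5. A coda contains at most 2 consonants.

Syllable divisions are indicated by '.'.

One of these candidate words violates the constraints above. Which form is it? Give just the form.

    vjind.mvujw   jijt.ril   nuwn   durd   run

vjind.mvujw

vjind.mvujw — violates constraint 3: syllable 2 coda /jw/: /j/ (glide, 5) → /w/ (glide, 5) does not fall → phonotactically illegal
jijt.ril — σ1 onset /j/, coda /jt/ (5→1 falls) ok; σ2 onset /r/, coda /l/ ok → phonotactically legal
nuwn — σ1 onset /n/, coda /wn/ (5→3 falls) ok → phonotactically legal
durd — σ1 onset /d/, coda /rd/ (4→1 falls) ok → phonotactically legal
run — σ1 onset /r/, coda /n/ ok → phonotactically legal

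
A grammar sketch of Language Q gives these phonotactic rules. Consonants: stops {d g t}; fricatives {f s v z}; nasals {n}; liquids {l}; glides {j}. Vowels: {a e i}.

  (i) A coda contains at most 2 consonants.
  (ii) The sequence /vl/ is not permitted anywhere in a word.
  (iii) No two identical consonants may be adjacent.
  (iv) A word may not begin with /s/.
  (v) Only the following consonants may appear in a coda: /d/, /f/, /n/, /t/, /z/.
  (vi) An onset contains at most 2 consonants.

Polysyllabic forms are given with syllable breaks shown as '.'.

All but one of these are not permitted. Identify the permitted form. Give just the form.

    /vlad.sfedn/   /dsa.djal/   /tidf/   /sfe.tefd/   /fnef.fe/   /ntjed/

/vlad.sfedn/ — violates constraint (ii): contains banned sequence /vl/ → not permitted
/dsa.djal/ — violates constraint (v): syllable 2 coda contains /l/, which is not a licensed coda consonant → not permitted
/tidf/ — σ1 onset /t/, coda /df/ (2C) ok → permitted
/sfe.tefd/ — violates constraint (iv): word begins with /s/ → not permitted
/fnef.fe/ — violates constraint (iii): adjacent identical consonants /ff/ → not permitted
/ntjed/ — violates constraint (vi): syllable 1 onset /ntj/ has 3 consonants (> 2) → not permitted

/tidf/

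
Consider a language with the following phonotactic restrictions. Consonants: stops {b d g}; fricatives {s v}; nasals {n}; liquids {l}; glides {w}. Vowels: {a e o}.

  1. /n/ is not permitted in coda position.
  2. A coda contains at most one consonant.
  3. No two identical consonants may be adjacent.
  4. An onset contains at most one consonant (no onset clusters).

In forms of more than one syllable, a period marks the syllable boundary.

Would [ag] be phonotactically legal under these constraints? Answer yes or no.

[ag] — σ1 onset /∅/, coda /g/ ok → phonotactically legal

yes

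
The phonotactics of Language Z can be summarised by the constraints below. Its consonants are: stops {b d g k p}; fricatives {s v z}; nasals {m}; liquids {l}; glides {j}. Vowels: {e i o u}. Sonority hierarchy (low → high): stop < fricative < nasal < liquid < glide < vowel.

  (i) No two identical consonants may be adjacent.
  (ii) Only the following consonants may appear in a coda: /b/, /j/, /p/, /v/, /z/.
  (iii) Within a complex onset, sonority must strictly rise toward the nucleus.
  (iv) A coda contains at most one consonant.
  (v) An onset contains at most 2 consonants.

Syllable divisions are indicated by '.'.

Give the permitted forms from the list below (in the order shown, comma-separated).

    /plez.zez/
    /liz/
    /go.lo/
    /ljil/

/liz/, /go.lo/

/plez.zez/ — violates constraint (i): adjacent identical consonants /zz/ → not permitted
/liz/ — σ1 onset /l/, coda /z/ ok → permitted
/go.lo/ — σ1 onset /g/, coda /∅/ ok; σ2 onset /l/, coda /∅/ ok → permitted
/ljil/ — violates constraint (ii): syllable 1 coda contains /l/, which is not a licensed coda consonant → not permitted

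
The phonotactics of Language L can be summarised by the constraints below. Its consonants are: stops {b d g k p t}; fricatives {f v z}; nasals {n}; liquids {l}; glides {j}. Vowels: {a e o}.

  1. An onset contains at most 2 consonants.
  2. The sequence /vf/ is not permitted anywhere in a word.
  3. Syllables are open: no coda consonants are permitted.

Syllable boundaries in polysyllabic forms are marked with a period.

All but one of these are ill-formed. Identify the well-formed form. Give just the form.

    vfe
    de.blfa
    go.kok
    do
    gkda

do

vfe — violates constraint 2: contains banned sequence /vf/ → ill-formed
de.blfa — violates constraint 1: syllable 2 onset /blf/ has 3 consonants (> 2) → ill-formed
go.kok — violates constraint 3: syllable 2 coda /k/ has 1 consonant (> 0) → ill-formed
do — σ1 onset /d/, coda /∅/ ok → well-formed
gkda — violates constraint 1: syllable 1 onset /gkd/ has 3 consonants (> 2) → ill-formed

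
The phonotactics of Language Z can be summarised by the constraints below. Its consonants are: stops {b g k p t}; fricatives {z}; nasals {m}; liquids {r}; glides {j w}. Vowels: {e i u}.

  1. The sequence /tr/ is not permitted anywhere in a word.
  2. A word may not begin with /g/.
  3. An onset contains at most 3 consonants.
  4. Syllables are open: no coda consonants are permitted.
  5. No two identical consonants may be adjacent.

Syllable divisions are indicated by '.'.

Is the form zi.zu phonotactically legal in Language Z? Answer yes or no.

yes

zi.zu — σ1 onset /z/, coda /∅/ ok; σ2 onset /z/, coda /∅/ ok → phonotactically legal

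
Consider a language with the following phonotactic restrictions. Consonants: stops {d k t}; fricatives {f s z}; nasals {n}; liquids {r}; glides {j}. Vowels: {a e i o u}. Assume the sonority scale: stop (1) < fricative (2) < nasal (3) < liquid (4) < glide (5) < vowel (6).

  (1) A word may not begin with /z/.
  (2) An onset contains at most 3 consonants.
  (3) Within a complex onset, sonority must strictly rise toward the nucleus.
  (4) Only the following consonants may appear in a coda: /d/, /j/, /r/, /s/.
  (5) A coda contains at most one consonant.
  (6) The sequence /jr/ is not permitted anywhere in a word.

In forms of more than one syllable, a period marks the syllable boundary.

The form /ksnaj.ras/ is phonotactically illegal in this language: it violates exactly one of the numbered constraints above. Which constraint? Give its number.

/ksnaj.ras/: contains banned sequence /jr/.
This is a violation of constraint 6: "The sequence /jr/ is not permitted anywhere in a word."
The remaining constraints (1, 2, 3, 4, 5) are satisfied.

6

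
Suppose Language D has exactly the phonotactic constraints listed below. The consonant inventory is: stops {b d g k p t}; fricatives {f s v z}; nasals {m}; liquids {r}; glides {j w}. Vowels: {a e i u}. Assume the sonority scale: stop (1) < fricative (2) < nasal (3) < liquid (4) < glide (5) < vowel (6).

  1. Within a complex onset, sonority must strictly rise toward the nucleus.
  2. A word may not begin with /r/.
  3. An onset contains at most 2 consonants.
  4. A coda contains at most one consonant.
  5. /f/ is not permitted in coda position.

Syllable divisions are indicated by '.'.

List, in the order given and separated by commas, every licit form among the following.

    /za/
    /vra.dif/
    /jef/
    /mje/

/za/ — σ1 onset /z/, coda /∅/ ok → licit
/vra.dif/ — violates constraint 5: syllable 2 coda contains /f/ → illicit
/jef/ — violates constraint 5: syllable 1 coda contains /f/ → illicit
/mje/ — σ1 onset /mj/ (3→5 rises), coda /∅/ ok → licit

/za/, /mje/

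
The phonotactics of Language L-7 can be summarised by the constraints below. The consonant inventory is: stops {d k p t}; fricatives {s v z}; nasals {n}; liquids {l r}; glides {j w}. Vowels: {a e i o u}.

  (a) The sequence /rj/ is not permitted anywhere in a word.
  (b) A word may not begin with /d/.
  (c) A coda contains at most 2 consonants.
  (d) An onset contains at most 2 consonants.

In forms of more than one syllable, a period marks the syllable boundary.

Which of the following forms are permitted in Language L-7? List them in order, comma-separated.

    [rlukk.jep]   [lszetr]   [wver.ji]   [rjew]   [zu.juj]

[rlukk.jep], [zu.juj]

[rlukk.jep] — σ1 onset /rl/ (2C), coda /kk/ (2C) ok; σ2 onset /j/, coda /p/ ok → permitted
[lszetr] — violates constraint (d): syllable 1 onset /lsz/ has 3 consonants (> 2) → not permitted
[wver.ji] — violates constraint (a): contains banned sequence /rj/ → not permitted
[rjew] — violates constraint (a): contains banned sequence /rj/ → not permitted
[zu.juj] — σ1 onset /z/, coda /∅/ ok; σ2 onset /j/, coda /j/ ok → permitted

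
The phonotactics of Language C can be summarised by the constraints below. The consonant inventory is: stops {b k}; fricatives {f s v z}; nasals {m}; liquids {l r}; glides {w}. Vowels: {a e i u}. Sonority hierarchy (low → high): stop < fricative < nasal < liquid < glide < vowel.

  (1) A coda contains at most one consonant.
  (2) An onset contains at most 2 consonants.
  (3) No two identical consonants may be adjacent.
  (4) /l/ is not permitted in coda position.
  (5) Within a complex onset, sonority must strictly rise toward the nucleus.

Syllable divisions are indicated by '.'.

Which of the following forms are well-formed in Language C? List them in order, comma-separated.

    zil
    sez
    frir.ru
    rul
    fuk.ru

sez, fuk.ru

zil — violates constraint 4: syllable 1 coda contains /l/ → ill-formed
sez — σ1 onset /s/, coda /z/ ok → well-formed
frir.ru — violates constraint 3: adjacent identical consonants /rr/ → ill-formed
rul — violates constraint 4: syllable 1 coda contains /l/ → ill-formed
fuk.ru — σ1 onset /f/, coda /k/ ok; σ2 onset /r/, coda /∅/ ok → well-formed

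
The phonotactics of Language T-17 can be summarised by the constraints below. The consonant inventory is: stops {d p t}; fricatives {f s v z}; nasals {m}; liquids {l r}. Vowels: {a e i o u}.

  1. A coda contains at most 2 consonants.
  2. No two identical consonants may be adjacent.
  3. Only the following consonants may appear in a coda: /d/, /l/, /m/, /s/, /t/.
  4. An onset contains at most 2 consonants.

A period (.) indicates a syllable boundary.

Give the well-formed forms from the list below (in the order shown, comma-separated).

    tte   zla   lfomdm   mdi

zla, mdi

tte — violates constraint 2: adjacent identical consonants /tt/ → ill-formed
zla — σ1 onset /zl/ (2C), coda /∅/ ok → well-formed
lfomdm — violates constraint 1: syllable 1 coda /mdm/ has 3 consonants (> 2) → ill-formed
mdi — σ1 onset /md/ (2C), coda /∅/ ok → well-formed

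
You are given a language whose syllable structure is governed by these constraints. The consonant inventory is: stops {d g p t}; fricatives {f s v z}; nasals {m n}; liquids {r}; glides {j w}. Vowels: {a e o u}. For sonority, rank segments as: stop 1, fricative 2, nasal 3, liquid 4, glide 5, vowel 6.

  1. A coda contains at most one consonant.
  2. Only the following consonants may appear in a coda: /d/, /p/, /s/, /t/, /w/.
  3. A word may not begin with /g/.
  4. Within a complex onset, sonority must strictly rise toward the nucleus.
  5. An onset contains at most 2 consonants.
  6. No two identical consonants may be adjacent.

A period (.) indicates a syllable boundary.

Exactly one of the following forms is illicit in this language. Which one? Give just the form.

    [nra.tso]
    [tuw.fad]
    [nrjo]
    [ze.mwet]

[nrjo]

[nra.tso] — σ1 onset /nr/ (3→4 rises), coda /∅/ ok; σ2 onset /ts/ (1→2 rises), coda /∅/ ok → licit
[tuw.fad] — σ1 onset /t/, coda /w/ ok; σ2 onset /f/, coda /d/ ok → licit
[nrjo] — violates constraint 5: syllable 1 onset /nrj/ has 3 consonants (> 2) → illicit
[ze.mwet] — σ1 onset /z/, coda /∅/ ok; σ2 onset /mw/ (3→5 rises), coda /t/ ok → licit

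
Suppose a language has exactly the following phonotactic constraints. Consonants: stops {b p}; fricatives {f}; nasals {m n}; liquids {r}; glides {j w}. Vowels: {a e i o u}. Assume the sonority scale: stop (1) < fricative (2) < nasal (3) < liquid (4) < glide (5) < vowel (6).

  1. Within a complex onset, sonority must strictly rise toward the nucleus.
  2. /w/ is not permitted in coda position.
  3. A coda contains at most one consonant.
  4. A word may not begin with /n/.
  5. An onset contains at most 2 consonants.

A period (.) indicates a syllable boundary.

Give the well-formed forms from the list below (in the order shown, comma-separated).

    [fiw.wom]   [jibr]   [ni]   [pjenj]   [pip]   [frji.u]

[pip]

[fiw.wom] — violates constraint 2: syllable 1 coda contains /w/ → ill-formed
[jibr] — violates constraint 3: syllable 1 coda /br/ has 2 consonants (> 1) → ill-formed
[ni] — violates constraint 4: word begins with /n/ → ill-formed
[pjenj] — violates constraint 3: syllable 1 coda /nj/ has 2 consonants (> 1) → ill-formed
[pip] — σ1 onset /p/, coda /p/ ok → well-formed
[frji.u] — violates constraint 5: syllable 1 onset /frj/ has 3 consonants (> 2) → ill-formed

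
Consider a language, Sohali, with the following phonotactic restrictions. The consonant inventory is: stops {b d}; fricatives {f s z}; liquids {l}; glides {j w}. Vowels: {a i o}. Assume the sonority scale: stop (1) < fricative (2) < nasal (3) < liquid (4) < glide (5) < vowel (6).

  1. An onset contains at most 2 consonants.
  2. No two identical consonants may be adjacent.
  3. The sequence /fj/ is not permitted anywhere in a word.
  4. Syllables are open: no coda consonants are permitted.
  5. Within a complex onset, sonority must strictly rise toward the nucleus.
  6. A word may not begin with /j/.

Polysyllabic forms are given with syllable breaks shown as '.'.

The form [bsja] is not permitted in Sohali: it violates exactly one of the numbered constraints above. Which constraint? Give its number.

[bsja]: syllable 1 onset /bsj/ has 3 consonants (> 2).
This is a violation of constraint 1: "An onset contains at most 2 consonants."
The remaining constraints (2, 3, 4, 5, 6) are satisfied.

1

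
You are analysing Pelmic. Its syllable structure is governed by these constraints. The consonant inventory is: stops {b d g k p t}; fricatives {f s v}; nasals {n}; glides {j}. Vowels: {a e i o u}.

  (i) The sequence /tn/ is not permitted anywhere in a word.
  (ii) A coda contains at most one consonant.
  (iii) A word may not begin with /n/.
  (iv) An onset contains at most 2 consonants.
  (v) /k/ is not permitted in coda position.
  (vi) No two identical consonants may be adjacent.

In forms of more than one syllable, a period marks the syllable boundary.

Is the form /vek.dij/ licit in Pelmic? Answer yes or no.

no

/vek.dij/ — violates constraint (v): syllable 1 coda contains /k/ → illicit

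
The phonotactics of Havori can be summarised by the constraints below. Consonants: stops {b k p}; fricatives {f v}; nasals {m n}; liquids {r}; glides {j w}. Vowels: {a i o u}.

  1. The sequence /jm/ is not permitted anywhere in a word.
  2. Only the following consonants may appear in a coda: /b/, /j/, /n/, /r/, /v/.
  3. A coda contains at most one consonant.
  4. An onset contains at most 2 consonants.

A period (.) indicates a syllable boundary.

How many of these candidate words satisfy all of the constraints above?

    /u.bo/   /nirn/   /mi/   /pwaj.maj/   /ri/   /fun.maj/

4

/u.bo/ — σ1 onset /∅/, coda /∅/ ok; σ2 onset /b/, coda /∅/ ok → phonotactically legal
/nirn/ — violates constraint 3: syllable 1 coda /rn/ has 2 consonants (> 1) → phonotactically illegal
/mi/ — σ1 onset /m/, coda /∅/ ok → phonotactically legal
/pwaj.maj/ — violates constraint 1: contains banned sequence /jm/ → phonotactically illegal
/ri/ — σ1 onset /r/, coda /∅/ ok → phonotactically legal
/fun.maj/ — σ1 onset /f/, coda /n/ ok; σ2 onset /m/, coda /j/ ok → phonotactically legal
Phonotactically legal: /u.bo/, /mi/, /ri/, /fun.maj/ → 4.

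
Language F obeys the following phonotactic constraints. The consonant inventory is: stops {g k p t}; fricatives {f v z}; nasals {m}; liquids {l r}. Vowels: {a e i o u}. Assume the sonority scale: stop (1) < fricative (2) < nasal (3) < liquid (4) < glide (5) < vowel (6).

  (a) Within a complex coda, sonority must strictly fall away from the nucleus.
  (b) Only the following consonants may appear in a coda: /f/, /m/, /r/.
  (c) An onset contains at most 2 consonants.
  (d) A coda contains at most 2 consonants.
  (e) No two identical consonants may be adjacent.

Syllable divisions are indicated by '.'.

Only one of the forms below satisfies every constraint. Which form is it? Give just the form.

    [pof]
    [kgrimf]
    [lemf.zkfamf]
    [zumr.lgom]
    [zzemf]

[pof]

[pof] — σ1 onset /p/, coda /f/ ok → phonotactically legal
[kgrimf] — violates constraint (c): syllable 1 onset /kgr/ has 3 consonants (> 2) → phonotactically illegal
[lemf.zkfamf] — violates constraint (c): syllable 2 onset /zkf/ has 3 consonants (> 2) → phonotactically illegal
[zumr.lgom] — violates constraint (a): syllable 1 coda /mr/: /m/ (nasal, 3) → /r/ (liquid, 4) does not fall → phonotactically illegal
[zzemf] — violates constraint (e): adjacent identical consonants /zz/ → phonotactically illegal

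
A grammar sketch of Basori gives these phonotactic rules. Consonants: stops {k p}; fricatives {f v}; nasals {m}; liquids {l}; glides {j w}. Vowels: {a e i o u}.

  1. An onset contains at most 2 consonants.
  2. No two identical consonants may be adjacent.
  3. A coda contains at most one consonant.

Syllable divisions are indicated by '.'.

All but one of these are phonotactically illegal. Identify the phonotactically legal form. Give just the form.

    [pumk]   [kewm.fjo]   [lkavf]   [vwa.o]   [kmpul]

[pumk] — violates constraint 3: syllable 1 coda /mk/ has 2 consonants (> 1) → phonotactically illegal
[kewm.fjo] — violates constraint 3: syllable 1 coda /wm/ has 2 consonants (> 1) → phonotactically illegal
[lkavf] — violates constraint 3: syllable 1 coda /vf/ has 2 consonants (> 1) → phonotactically illegal
[vwa.o] — σ1 onset /vw/ (2C), coda /∅/ ok; σ2 onset /∅/, coda /∅/ ok → phonotactically legal
[kmpul] — violates constraint 1: syllable 1 onset /kmp/ has 3 consonants (> 2) → phonotactically illegal

[vwa.o]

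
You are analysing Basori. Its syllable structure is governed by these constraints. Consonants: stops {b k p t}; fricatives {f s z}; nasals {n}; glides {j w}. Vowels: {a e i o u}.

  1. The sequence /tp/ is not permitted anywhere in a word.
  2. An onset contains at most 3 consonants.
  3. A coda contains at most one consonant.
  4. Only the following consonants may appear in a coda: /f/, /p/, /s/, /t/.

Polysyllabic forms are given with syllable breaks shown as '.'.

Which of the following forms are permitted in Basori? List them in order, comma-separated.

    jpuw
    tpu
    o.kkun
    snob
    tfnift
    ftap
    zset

ftap, zset

jpuw — violates constraint 4: syllable 1 coda contains /w/, which is not a licensed coda consonant → not permitted
tpu — violates constraint 1: contains banned sequence /tp/ → not permitted
o.kkun — violates constraint 4: syllable 2 coda contains /n/, which is not a licensed coda consonant → not permitted
snob — violates constraint 4: syllable 1 coda contains /b/, which is not a licensed coda consonant → not permitted
tfnift — violates constraint 3: syllable 1 coda /ft/ has 2 consonants (> 1) → not permitted
ftap — σ1 onset /ft/ (2C), coda /p/ ok → permitted
zset — σ1 onset /zs/ (2C), coda /t/ ok → permitted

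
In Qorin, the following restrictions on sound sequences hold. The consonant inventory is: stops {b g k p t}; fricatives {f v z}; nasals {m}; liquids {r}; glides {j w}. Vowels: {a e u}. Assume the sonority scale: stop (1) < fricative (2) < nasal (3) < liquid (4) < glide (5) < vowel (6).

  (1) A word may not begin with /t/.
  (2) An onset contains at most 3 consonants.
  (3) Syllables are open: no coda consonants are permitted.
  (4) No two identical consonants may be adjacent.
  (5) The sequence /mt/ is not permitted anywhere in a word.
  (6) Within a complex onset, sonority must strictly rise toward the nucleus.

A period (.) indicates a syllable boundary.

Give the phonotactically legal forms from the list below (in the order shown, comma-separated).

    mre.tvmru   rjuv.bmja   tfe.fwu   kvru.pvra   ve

kvru.pvra, ve

mre.tvmru — violates constraint 2: syllable 2 onset /tvmr/ has 4 consonants (> 3) → phonotactically illegal
rjuv.bmja — violates constraint 3: syllable 1 coda /v/ has 1 consonant (> 0) → phonotactically illegal
tfe.fwu — violates constraint 1: word begins with /t/ → phonotactically illegal
kvru.pvra — σ1 onset /kvr/ (1→2→4 rises), coda /∅/ ok; σ2 onset /pvr/ (1→2→4 rises), coda /∅/ ok → phonotactically legal
ve — σ1 onset /v/, coda /∅/ ok → phonotactically legal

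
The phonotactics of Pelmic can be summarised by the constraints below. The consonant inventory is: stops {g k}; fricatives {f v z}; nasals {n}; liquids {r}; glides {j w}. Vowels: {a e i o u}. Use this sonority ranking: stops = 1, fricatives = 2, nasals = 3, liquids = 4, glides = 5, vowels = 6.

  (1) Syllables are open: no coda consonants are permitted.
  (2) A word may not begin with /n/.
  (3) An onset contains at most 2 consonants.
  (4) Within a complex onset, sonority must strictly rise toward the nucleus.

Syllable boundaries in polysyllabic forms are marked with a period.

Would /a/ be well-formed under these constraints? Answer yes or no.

/a/ — σ1 onset /∅/, coda /∅/ ok → well-formed

yes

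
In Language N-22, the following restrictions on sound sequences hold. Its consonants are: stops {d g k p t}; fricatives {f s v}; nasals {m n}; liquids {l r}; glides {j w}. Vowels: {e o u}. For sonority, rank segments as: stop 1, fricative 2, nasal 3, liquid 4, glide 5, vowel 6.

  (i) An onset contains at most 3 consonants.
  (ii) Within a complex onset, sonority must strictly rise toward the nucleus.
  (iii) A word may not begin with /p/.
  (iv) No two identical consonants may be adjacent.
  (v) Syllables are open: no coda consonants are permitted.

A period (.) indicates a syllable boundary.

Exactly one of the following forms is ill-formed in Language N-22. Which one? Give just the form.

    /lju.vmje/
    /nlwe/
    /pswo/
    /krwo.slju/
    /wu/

/pswo/

/lju.vmje/ — σ1 onset /lj/ (4→5 rises), coda /∅/ ok; σ2 onset /vmj/ (2→3→5 rises), coda /∅/ ok → well-formed
/nlwe/ — σ1 onset /nlw/ (3→4→5 rises), coda /∅/ ok → well-formed
/pswo/ — violates constraint (iii): word begins with /p/ → ill-formed
/krwo.slju/ — σ1 onset /krw/ (1→4→5 rises), coda /∅/ ok; σ2 onset /slj/ (2→4→5 rises), coda /∅/ ok → well-formed
/wu/ — σ1 onset /w/, coda /∅/ ok → well-formed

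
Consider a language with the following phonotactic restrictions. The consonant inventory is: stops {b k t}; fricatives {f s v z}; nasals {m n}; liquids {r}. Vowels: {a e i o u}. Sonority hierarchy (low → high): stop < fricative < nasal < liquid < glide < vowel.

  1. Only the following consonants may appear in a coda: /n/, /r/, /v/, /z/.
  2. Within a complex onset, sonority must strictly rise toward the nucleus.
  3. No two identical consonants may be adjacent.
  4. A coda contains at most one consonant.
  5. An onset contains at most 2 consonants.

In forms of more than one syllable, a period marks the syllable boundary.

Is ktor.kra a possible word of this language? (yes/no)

no

ktor.kra — violates constraint 2: syllable 1 onset /kt/: /k/ (stop, 1) → /t/ (stop, 1) does not rise → illicit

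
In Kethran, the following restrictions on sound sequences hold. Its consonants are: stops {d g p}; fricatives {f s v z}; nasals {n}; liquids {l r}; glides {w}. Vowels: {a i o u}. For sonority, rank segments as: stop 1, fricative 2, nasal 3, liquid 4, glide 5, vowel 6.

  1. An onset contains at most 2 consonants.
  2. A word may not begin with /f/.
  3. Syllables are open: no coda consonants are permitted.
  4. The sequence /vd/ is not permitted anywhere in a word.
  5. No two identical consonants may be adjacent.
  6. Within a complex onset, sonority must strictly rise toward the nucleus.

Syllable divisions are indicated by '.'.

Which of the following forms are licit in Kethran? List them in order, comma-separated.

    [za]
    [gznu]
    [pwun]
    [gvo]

[za] — σ1 onset /z/, coda /∅/ ok → licit
[gznu] — violates constraint 1: syllable 1 onset /gzn/ has 3 consonants (> 2) → illicit
[pwun] — violates constraint 3: syllable 1 coda /n/ has 1 consonant (> 0) → illicit
[gvo] — σ1 onset /gv/ (1→2 rises), coda /∅/ ok → licit

[za], [gvo]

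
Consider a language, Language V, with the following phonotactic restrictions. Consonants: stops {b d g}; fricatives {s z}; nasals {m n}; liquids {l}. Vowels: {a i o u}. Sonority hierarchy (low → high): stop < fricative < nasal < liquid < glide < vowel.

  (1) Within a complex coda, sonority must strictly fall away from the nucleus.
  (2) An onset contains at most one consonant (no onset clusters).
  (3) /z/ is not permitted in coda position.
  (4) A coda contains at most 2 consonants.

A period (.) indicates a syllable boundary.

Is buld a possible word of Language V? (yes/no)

yes

buld — σ1 onset /b/, coda /ld/ (4→1 falls) ok → well-formed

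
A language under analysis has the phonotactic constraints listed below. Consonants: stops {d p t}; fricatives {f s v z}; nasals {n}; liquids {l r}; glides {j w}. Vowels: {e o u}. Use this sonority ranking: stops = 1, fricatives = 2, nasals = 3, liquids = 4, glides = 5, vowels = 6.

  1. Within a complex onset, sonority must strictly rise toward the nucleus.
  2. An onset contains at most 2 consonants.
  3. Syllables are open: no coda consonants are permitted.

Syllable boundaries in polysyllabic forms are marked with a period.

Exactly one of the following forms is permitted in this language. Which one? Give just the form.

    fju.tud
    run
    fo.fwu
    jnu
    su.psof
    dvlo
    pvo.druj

fo.fwu

fju.tud — violates constraint 3: syllable 2 coda /d/ has 1 consonant (> 0) → not permitted
run — violates constraint 3: syllable 1 coda /n/ has 1 consonant (> 0) → not permitted
fo.fwu — σ1 onset /f/, coda /∅/ ok; σ2 onset /fw/ (2→5 rises), coda /∅/ ok → permitted
jnu — violates constraint 1: syllable 1 onset /jn/: /j/ (glide, 5) → /n/ (nasal, 3) does not rise → not permitted
su.psof — violates constraint 3: syllable 2 coda /f/ has 1 consonant (> 0) → not permitted
dvlo — violates constraint 2: syllable 1 onset /dvl/ has 3 consonants (> 2) → not permitted
pvo.druj — violates constraint 3: syllable 2 coda /j/ has 1 consonant (> 0) → not permitted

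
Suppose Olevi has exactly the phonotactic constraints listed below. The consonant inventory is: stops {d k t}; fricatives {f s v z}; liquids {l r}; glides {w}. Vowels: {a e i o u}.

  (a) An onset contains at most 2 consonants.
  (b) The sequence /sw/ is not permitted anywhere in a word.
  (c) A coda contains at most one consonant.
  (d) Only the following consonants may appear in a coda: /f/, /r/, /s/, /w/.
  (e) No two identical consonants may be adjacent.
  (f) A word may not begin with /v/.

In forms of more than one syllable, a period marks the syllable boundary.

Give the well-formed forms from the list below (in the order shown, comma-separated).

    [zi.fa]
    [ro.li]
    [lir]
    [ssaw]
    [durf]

[zi.fa], [ro.li], [lir]

[zi.fa] — σ1 onset /z/, coda /∅/ ok; σ2 onset /f/, coda /∅/ ok → well-formed
[ro.li] — σ1 onset /r/, coda /∅/ ok; σ2 onset /l/, coda /∅/ ok → well-formed
[lir] — σ1 onset /l/, coda /r/ ok → well-formed
[ssaw] — violates constraint (e): adjacent identical consonants /ss/ → ill-formed
[durf] — violates constraint (c): syllable 1 coda /rf/ has 2 consonants (> 1) → ill-formed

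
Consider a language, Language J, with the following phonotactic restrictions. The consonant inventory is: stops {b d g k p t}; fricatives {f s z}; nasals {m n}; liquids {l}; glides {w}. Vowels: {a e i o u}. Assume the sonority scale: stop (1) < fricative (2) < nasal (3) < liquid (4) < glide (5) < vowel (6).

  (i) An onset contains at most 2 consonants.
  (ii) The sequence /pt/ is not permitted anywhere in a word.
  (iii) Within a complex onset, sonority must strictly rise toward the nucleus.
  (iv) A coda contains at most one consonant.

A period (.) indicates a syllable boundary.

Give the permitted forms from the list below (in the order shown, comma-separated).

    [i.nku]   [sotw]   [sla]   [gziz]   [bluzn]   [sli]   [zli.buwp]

[sla], [gziz], [sli]

[i.nku] — violates constraint (iii): syllable 2 onset /nk/: /n/ (nasal, 3) → /k/ (stop, 1) does not rise → not permitted
[sotw] — violates constraint (iv): syllable 1 coda /tw/ has 2 consonants (> 1) → not permitted
[sla] — σ1 onset /sl/ (2→4 rises), coda /∅/ ok → permitted
[gziz] — σ1 onset /gz/ (1→2 rises), coda /z/ ok → permitted
[bluzn] — violates constraint (iv): syllable 1 coda /zn/ has 2 consonants (> 1) → not permitted
[sli] — σ1 onset /sl/ (2→4 rises), coda /∅/ ok → permitted
[zli.buwp] — violates constraint (iv): syllable 2 coda /wp/ has 2 consonants (> 1) → not permitted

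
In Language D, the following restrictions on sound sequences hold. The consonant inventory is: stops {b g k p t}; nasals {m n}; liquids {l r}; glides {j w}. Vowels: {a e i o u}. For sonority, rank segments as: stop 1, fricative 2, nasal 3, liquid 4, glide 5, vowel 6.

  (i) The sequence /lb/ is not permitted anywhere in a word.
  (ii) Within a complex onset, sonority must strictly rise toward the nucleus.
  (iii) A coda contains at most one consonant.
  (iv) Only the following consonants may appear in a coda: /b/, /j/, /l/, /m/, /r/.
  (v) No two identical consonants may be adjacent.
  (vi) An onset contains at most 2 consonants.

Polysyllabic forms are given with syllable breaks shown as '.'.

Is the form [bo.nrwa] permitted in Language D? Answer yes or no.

no

[bo.nrwa] — violates constraint (vi): syllable 2 onset /nrw/ has 3 consonants (> 2) → not permitted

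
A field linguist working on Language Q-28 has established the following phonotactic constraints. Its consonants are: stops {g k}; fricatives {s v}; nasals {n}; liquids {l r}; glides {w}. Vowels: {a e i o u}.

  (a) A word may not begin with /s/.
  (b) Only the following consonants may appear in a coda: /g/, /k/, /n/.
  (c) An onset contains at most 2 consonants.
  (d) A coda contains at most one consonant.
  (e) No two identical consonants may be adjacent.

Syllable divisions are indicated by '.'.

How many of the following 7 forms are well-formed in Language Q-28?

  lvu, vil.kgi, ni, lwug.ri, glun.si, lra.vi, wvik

lvu — σ1 onset /lv/ (2C), coda /∅/ ok → well-formed
vil.kgi — violates constraint (b): syllable 1 coda contains /l/, which is not a licensed coda consonant → ill-formed
ni — σ1 onset /n/, coda /∅/ ok → well-formed
lwug.ri — σ1 onset /lw/ (2C), coda /g/ ok; σ2 onset /r/, coda /∅/ ok → well-formed
glun.si — σ1 onset /gl/ (2C), coda /n/ ok; σ2 onset /s/, coda /∅/ ok → well-formed
lra.vi — σ1 onset /lr/ (2C), coda /∅/ ok; σ2 onset /v/, coda /∅/ ok → well-formed
wvik — σ1 onset /wv/ (2C), coda /k/ ok → well-formed
Well-formed: lvu, ni, lwug.ri, glun.si, lra.vi, wvik → 6.

6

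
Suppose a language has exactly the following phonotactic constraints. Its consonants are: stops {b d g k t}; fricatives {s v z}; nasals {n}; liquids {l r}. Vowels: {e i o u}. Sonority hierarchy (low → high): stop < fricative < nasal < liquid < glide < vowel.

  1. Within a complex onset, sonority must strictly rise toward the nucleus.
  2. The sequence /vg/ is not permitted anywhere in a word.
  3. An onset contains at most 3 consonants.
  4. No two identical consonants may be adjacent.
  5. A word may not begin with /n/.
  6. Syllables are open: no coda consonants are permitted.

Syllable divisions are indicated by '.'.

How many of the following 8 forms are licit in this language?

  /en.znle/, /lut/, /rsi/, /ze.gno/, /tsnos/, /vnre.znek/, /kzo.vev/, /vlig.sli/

1

/en.znle/ — violates constraint 6: syllable 1 coda /n/ has 1 consonant (> 0) → illicit
/lut/ — violates constraint 6: syllable 1 coda /t/ has 1 consonant (> 0) → illicit
/rsi/ — violates constraint 1: syllable 1 onset /rs/: /r/ (liquid, 4) → /s/ (fricative, 2) does not rise → illicit
/ze.gno/ — σ1 onset /z/, coda /∅/ ok; σ2 onset /gn/ (1→3 rises), coda /∅/ ok → licit
/tsnos/ — violates constraint 6: syllable 1 coda /s/ has 1 consonant (> 0) → illicit
/vnre.znek/ — violates constraint 6: syllable 2 coda /k/ has 1 consonant (> 0) → illicit
/kzo.vev/ — violates constraint 6: syllable 2 coda /v/ has 1 consonant (> 0) → illicit
/vlig.sli/ — violates constraint 6: syllable 1 coda /g/ has 1 consonant (> 0) → illicit
Licit: /ze.gno/ → 1.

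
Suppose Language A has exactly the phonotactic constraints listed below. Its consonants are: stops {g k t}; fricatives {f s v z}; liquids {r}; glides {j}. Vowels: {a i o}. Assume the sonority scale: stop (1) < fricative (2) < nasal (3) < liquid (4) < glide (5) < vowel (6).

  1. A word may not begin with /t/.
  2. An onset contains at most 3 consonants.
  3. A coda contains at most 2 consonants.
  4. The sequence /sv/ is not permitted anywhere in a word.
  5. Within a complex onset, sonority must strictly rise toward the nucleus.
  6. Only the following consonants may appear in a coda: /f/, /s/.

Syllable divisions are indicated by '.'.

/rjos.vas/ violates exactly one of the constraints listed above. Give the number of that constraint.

/rjos.vas/: contains banned sequence /sv/.
This is a violation of constraint 4: "The sequence /sv/ is not permitted anywhere in a word."
The remaining constraints (1, 2, 3, 5, 6) are satisfied.

4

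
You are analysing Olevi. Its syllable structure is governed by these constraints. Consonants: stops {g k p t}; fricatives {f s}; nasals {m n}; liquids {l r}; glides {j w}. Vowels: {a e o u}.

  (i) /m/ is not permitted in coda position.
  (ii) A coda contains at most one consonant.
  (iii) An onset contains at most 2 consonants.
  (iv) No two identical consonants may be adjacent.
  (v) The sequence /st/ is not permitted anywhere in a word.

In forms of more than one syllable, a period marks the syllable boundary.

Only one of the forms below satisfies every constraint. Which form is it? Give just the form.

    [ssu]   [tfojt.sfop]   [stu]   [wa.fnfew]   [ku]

[ku]

[ssu] — violates constraint (iv): adjacent identical consonants /ss/ → phonotactically illegal
[tfojt.sfop] — violates constraint (ii): syllable 1 coda /jt/ has 2 consonants (> 1) → phonotactically illegal
[stu] — violates constraint (v): contains banned sequence /st/ → phonotactically illegal
[wa.fnfew] — violates constraint (iii): syllable 2 onset /fnf/ has 3 consonants (> 2) → phonotactically illegal
[ku] — σ1 onset /k/, coda /∅/ ok → phonotactically legal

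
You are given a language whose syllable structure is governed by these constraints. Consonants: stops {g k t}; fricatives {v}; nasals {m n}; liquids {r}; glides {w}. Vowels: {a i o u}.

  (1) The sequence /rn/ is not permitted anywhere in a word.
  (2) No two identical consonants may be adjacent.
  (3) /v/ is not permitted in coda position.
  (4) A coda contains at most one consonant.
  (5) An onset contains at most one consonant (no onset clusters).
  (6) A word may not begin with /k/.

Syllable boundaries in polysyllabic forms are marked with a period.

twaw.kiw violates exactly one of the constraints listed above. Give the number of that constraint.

5

twaw.kiw: syllable 1 onset /tw/ has 2 consonants (> 1).
This is a violation of constraint 5: "An onset contains at most one consonant (no onset clusters)."
The remaining constraints (1, 2, 3, 4, 6) are satisfied.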